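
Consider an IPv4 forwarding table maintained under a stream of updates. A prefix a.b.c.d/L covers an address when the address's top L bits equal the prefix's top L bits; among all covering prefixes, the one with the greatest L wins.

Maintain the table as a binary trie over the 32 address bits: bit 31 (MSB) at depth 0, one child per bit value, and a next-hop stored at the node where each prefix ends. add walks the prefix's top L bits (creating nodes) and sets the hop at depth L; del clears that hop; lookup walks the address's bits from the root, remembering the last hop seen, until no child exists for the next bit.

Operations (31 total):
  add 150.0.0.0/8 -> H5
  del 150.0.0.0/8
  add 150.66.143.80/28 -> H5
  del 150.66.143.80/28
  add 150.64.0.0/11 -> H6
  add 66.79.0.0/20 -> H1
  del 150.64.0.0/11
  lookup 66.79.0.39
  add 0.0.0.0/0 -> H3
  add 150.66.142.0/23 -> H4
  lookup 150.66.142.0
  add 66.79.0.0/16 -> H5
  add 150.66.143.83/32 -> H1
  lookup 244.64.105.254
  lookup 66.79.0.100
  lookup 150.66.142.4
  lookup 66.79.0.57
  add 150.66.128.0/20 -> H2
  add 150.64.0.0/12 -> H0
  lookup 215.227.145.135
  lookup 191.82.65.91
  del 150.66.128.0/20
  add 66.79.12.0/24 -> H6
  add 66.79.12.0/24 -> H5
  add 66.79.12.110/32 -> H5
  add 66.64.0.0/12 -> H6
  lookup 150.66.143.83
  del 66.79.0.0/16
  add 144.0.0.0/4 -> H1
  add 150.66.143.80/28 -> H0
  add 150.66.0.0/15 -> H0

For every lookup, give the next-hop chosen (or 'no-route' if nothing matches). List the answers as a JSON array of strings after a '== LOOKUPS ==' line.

Apply in order:
  + 150.0.0.0/8 (H5) depth=8
  del 150.0.0.0/8 (clear depth 8)
  + 150.66.143.80/28 (H5) depth=28
  del 150.66.143.80/28 (clear depth 28)
  + 150.64.0.0/11 (H6) depth=11
  + 66.79.0.0/20 (H1) depth=20
  del 150.64.0.0/11 (clear depth 11)
  Q 66.79.0.39: descend 01000010010011110000 ; hops seen [H1] ; pick H1
  + 0.0.0.0/0 (H3) depth=0
  + 150.66.142.0/23 (H4) depth=23
  Q 150.66.142.0: descend 10010110010000101000111 ; hops seen [H3,H4] ; pick H4
  + 66.79.0.0/16 (H5) depth=16
  + 150.66.143.83/32 (H1) depth=32
  Q 244.64.105.254: descend 1 ; hops seen [H3] ; pick H3
  Q 66.79.0.100: descend 01000010010011110000 ; hops seen [H3,H5,H1] ; pick H1
  Q 150.66.142.4: descend 10010110010000101000111 ; hops seen [H3,H4] ; pick H4
  Q 66.79.0.57: descend 01000010010011110000 ; hops seen [H3,H5,H1] ; pick H1
  + 150.66.128.0/20 (H2) depth=20
  + 150.64.0.0/12 (H0) depth=12
  Q 215.227.145.135: descend 1 ; hops seen [H3] ; pick H3
  Q 191.82.65.91: descend 10 ; hops seen [H3] ; pick H3
  del 150.66.128.0/20 (clear depth 20)
  + 66.79.12.0/24 (H6) depth=24
  + 66.79.12.0/24 (H5) depth=24
  + 66.79.12.110/32 (H5) depth=32
  + 66.64.0.0/12 (H6) depth=12
  Q 150.66.143.83: descend 10010110010000101000111101010011 ; hops seen [H3,H0,H4,H1] ; pick H1
  del 66.79.0.0/16 (clear depth 16)
  + 144.0.0.0/4 (H1) depth=4
  + 150.66.143.80/28 (H0) depth=28
  + 150.66.0.0/15 (H0) depth=15

== LOOKUPS ==
["H1","H4","H3","H1","H4","H1","H3","H3","H1"]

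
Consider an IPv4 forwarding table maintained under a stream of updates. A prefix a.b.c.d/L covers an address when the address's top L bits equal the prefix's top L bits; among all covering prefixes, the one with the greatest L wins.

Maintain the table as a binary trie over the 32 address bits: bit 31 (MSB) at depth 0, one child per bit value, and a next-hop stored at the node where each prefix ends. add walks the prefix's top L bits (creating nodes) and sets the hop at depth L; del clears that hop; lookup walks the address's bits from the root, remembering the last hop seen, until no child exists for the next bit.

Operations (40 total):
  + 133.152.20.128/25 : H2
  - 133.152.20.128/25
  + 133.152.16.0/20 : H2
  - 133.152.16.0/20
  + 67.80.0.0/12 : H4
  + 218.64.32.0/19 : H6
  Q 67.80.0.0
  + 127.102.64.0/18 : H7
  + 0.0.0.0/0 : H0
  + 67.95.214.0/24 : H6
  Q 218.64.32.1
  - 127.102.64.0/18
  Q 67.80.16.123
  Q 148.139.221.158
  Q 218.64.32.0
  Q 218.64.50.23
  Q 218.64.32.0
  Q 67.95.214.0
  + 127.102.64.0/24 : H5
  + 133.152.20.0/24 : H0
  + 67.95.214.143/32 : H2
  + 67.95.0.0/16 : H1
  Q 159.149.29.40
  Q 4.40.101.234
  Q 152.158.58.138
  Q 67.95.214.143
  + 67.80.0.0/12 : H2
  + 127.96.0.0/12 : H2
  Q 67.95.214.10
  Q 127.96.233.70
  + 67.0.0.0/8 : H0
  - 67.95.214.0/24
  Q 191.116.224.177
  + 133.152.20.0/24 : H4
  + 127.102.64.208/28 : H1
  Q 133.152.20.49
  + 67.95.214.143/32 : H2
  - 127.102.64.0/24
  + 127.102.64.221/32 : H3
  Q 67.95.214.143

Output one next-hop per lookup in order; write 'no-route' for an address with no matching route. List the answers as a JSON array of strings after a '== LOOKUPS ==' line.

Apply in order:
  add 133.152.20.128/25 -> H2 at depth 25
  - 133.152.20.128/25 clear@25
  add 133.152.16.0/20 -> H2 at depth 20
  - 133.152.16.0/20 clear@20
  add 67.80.0.0/12 -> H4 at depth 12
  add 218.64.32.0/19 -> H6 at depth 19
  ? 67.80.0.0  path d0:-→d1:-→d2:-→d3:-→d4:-→d5:-→d6:-→d7:-→d8:-→d9:-→d10:-→d11:-→d12:H4  best=H4
  add 127.102.64.0/18 -> H7 at depth 18
  add 0.0.0.0/0 -> H0 at depth 0
  add 67.95.214.0/24 -> H6 at depth 24
  ? 218.64.32.1  path d0:H0→d1:-→d2:-→d3:-→d4:-→d5:-→d6:-→d7:-→d8:-→d9:-→d10:-→d11:-→d12:-→d13:-→d14:-→d15:-→d16:-→d17:-→d18:-→d19:H6  best=H6
  - 127.102.64.0/18 clear@18
  ? 67.80.16.123  path d0:H0→d1:-→d2:-→d3:-→d4:-→d5:-→d6:-→d7:-→d8:-→d9:-→d10:-→d11:-→d12:H4  best=H4
  ? 148.139.221.158  path d0:H0→d1:-→d2:-→d3:-  best=H0
  ? 218.64.32.0  path d0:H0→d1:-→d2:-→d3:-→d4:-→d5:-→d6:-→d7:-→d8:-→d9:-→d10:-→d11:-→d12:-→d13:-→d14:-→d15:-→d16:-→d17:-→d18:-→d19:H6  best=H6
  ? 218.64.50.23  path d0:H0→d1:-→d2:-→d3:-→d4:-→d5:-→d6:-→d7:-→d8:-→d9:-→d10:-→d11:-→d12:-→d13:-→d14:-→d15:-→d16:-→d17:-→d18:-→d19:H6  best=H6
  ? 218.64.32.0  path d0:H0→d1:-→d2:-→d3:-→d4:-→d5:-→d6:-→d7:-→d8:-→d9:-→d10:-→d11:-→d12:-→d13:-→d14:-→d15:-→d16:-→d17:-→d18:-→d19:H6  best=H6
  ? 67.95.214.0  path d0:H0→d1:-→d2:-→d3:-→d4:-→d5:-→d6:-→d7:-→d8:-→d9:-→d10:-→d11:-→d12:H4→d13:-→d14:-→d15:-→d16:-→d17:-→d18:-→d19:-→d20:-→d21:-→d22:-→d23:-→d24:H6  best=H6
  add 127.102.64.0/24 -> H5 at depth 24
  add 133.152.20.0/24 -> H0 at depth 24
  add 67.95.214.143/32 -> H2 at depth 32
  add 67.95.0.0/16 -> H1 at depth 16
  ? 159.149.29.40  path d0:H0→d1:-→d2:-→d3:-  best=H0
  ? 4.40.101.234  path d0:H0→d1:-  best=H0
  ? 152.158.58.138  path d0:H0→d1:-→d2:-→d3:-  best=H0
  ? 67.95.214.143  path d0:H0→d1:-→d2:-→d3:-→d4:-→d5:-→d6:-→d7:-→d8:-→d9:-→d10:-→d11:-→d12:H4→d13:-→d14:-→d15:-→d16:H1→d17:-→d18:-→d19:-→d20:-→d21:-→d22:-→d23:-→d24:H6→d25:-→d26:-→d27:-→d28:-→d29:-→d30:-→d31:-→d32:H2  best=H2
  add 67.80.0.0/12 -> H2 at depth 12
  add 127.96.0.0/12 -> H2 at depth 12
  ? 67.95.214.10  path d0:H0→d1:-→d2:-→d3:-→d4:-→d5:-→d6:-→d7:-→d8:-→d9:-→d10:-→d11:-→d12:H2→d13:-→d14:-→d15:-→d16:H1→d17:-→d18:-→d19:-→d20:-→d21:-→d22:-→d23:-→d24:H6  best=H6
  ? 127.96.233.70  path d0:H0→d1:-→d2:-→d3:-→d4:-→d5:-→d6:-→d7:-→d8:-→d9:-→d10:-→d11:-→d12:H2→d13:-  best=H2
  add 67.0.0.0/8 -> H0 at depth 8
  - 67.95.214.0/24 clear@24
  ? 191.116.224.177  path d0:H0→d1:-→d2:-  best=H0
  add 133.152.20.0/24 -> H4 at depth 24
  add 127.102.64.208/28 -> H1 at depth 28
  ? 133.152.20.49  path d0:H0→d1:-→d2:-→d3:-→d4:-→d5:-→d6:-→d7:-→d8:-→d9:-→d10:-→d11:-→d12:-→d13:-→d14:-→d15:-→d16:-→d17:-→d18:-→d19:-→d20:-→d21:-→d22:-→d23:-→d24:H4  best=H4
  add 67.95.214.143/32 -> H2 at depth 32
  - 127.102.64.0/24 clear@24
  add 127.102.64.221/32 -> H3 at depth 32
  ? 67.95.214.143  path d0:H0→d1:-→d2:-→d3:-→d4:-→d5:-→d6:-→d7:-→d8:H0→d9:-→d10:-→d11:-→d12:H2→d13:-→d14:-→d15:-→d16:H1→d17:-→d18:-→d19:-→d20:-→d21:-→d22:-→d23:-→d24:-→d25:-→d26:-→d27:-→d28:-→d29:-→d30:-→d31:-→d32:H2  best=H2

== LOOKUPS ==
["H4","H6","H4","H0","H6","H6","H6","H6","H0","H0","H0","H2","H6","H2","H0","H4","H2"]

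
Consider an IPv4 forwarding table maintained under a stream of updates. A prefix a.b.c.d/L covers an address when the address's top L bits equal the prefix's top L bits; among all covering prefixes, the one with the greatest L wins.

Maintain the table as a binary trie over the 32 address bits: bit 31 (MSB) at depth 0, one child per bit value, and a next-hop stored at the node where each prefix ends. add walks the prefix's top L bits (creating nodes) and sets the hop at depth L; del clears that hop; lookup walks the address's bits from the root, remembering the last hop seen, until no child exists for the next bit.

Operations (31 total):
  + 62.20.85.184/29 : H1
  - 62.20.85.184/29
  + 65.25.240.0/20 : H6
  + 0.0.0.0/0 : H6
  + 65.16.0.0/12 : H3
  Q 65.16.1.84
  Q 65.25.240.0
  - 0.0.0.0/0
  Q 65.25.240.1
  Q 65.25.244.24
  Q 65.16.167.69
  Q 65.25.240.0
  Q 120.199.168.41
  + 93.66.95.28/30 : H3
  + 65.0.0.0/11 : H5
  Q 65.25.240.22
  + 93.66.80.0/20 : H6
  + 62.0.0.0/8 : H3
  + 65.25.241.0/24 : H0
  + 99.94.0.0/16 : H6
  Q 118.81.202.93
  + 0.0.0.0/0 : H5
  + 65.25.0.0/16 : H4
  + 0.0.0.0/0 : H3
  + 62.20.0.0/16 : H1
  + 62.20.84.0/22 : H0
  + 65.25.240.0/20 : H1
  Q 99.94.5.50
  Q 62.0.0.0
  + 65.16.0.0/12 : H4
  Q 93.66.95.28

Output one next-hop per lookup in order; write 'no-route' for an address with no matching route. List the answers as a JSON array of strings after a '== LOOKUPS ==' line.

Process each operation:
  + 62.20.85.184/29 (H1) depth=29
  del 62.20.85.184/29 (clear depth 29)
  + 65.25.240.0/20 (H6) depth=20
  + 0.0.0.0/0 (H6) depth=0
  + 65.16.0.0/12 (H3) depth=12
  Q 65.16.1.84: descend 010000010001 ; hops seen [H6,H3] ; pick H3
  Q 65.25.240.0: descend 01000001000110011111 ; hops seen [H6,H3,H6] ; pick H6
  del 0.0.0.0/0 (clear depth 0)
  Q 65.25.240.1: descend 01000001000110011111 ; hops seen [H3,H6] ; pick H6
  Q 65.25.244.24: descend 01000001000110011111 ; hops seen [H3,H6] ; pick H6
  Q 65.16.167.69: descend 010000010001 ; hops seen [H3] ; pick H3
  Q 65.25.240.0: descend 01000001000110011111 ; hops seen [H3,H6] ; pick H6
  Q 120.199.168.41: descend 01 ; hops seen [∅] ; pick no-route
  + 93.66.95.28/30 (H3) depth=30
  + 65.0.0.0/11 (H5) depth=11
  Q 65.25.240.22: descend 01000001000110011111 ; hops seen [H5,H3,H6] ; pick H6
  + 93.66.80.0/20 (H6) depth=20
  + 62.0.0.0/8 (H3) depth=8
  + 65.25.241.0/24 (H0) depth=24
  + 99.94.0.0/16 (H6) depth=16
  Q 118.81.202.93: descend 011 ; hops seen [∅] ; pick no-route
  + 0.0.0.0/0 (H5) depth=0
  + 65.25.0.0/16 (H4) depth=16
  + 0.0.0.0/0 (H3) depth=0
  + 62.20.0.0/16 (H1) depth=16
  + 62.20.84.0/22 (H0) depth=22
  + 65.25.240.0/20 (H1) depth=20
  Q 99.94.5.50: descend 0110001101011110 ; hops seen [H3,H6] ; pick H6
  Q 62.0.0.0: descend 00111110000 ; hops seen [H3,H3] ; pick H3
  + 65.16.0.0/12 (H4) depth=12
  Q 93.66.95.28: descend 010111010100001001011111000111 ; hops seen [H3,H6,H3] ; pick H3

== LOOKUPS ==
["H3","H6","H6","H6","H3","H6","no-route","H6","no-route","H6","H3","H3"]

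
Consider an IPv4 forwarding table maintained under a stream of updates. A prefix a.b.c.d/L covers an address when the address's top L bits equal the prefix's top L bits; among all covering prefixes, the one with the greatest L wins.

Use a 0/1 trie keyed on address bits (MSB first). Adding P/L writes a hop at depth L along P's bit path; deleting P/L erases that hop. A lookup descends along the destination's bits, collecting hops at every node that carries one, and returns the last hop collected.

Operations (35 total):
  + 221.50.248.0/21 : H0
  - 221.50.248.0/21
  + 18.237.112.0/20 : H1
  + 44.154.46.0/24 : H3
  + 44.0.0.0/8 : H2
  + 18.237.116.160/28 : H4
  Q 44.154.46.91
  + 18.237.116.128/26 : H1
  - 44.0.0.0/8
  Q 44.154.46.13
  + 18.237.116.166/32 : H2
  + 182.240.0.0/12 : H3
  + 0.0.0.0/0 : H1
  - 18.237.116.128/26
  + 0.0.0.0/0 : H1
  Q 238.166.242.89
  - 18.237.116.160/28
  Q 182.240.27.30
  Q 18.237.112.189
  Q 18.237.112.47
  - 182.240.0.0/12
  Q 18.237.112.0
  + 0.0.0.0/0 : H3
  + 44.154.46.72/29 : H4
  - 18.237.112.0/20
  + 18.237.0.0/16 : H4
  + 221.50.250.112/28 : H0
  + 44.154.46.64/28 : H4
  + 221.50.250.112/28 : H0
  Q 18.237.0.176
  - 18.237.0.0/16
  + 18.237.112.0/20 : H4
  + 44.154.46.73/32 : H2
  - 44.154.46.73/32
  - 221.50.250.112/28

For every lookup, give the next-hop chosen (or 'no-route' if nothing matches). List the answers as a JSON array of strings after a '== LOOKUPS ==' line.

Process each operation:
  add 221.50.248.0/21 -> H0 at depth 21
  del 221.50.248.0/21 (clear depth 21)
  add 18.237.112.0/20 -> H1 at depth 20
  add 44.154.46.0/24 -> H3 at depth 24
  add 44.0.0.0/8 -> H2 at depth 8
  add 18.237.116.160/28 -> H4 at depth 28
  Q 44.154.46.91: descend 001011001001101000101110 ; hops seen [H2,H3] ; pick H3
  add 18.237.116.128/26 -> H1 at depth 26
  del 44.0.0.0/8 (clear depth 8)
  Q 44.154.46.13: descend 001011001001101000101110 ; hops seen [H3] ; pick H3
  add 18.237.116.166/32 -> H2 at depth 32
  add 182.240.0.0/12 -> H3 at depth 12
  add 0.0.0.0/0 -> H1 at depth 0
  del 18.237.116.128/26 (clear depth 26)
  add 0.0.0.0/0 -> H1 at depth 0
  Q 238.166.242.89: descend 11 ; hops seen [H1] ; pick H1
  del 18.237.116.160/28 (clear depth 28)
  Q 182.240.27.30: descend 101101101111 ; hops seen [H1,H3] ; pick H3
  Q 18.237.112.189: descend 000100101110110101110 ; hops seen [H1,H1] ; pick H1
  Q 18.237.112.47: descend 000100101110110101110 ; hops seen [H1,H1] ; pick H1
  del 182.240.0.0/12 (clear depth 12)
  Q 18.237.112.0: descend 000100101110110101110 ; hops seen [H1,H1] ; pick H1
  add 0.0.0.0/0 -> H3 at depth 0
  add 44.154.46.72/29 -> H4 at depth 29
  del 18.237.112.0/20 (clear depth 20)
  add 18.237.0.0/16 -> H4 at depth 16
  add 221.50.250.112/28 -> H0 at depth 28
  add 44.154.46.64/28 -> H4 at depth 28
  add 221.50.250.112/28 -> H0 at depth 28
  Q 18.237.0.176: descend 00010010111011010 ; hops seen [H3,H4] ; pick H4
  del 18.237.0.0/16 (clear depth 16)
  add 18.237.112.0/20 -> H4 at depth 20
  add 44.154.46.73/32 -> H2 at depth 32
  del 44.154.46.73/32 (clear depth 32)
  del 221.50.250.112/28 (clear depth 28)

== LOOKUPS ==
["H3","H3","H1","H3","H1","H1","H1","H4"]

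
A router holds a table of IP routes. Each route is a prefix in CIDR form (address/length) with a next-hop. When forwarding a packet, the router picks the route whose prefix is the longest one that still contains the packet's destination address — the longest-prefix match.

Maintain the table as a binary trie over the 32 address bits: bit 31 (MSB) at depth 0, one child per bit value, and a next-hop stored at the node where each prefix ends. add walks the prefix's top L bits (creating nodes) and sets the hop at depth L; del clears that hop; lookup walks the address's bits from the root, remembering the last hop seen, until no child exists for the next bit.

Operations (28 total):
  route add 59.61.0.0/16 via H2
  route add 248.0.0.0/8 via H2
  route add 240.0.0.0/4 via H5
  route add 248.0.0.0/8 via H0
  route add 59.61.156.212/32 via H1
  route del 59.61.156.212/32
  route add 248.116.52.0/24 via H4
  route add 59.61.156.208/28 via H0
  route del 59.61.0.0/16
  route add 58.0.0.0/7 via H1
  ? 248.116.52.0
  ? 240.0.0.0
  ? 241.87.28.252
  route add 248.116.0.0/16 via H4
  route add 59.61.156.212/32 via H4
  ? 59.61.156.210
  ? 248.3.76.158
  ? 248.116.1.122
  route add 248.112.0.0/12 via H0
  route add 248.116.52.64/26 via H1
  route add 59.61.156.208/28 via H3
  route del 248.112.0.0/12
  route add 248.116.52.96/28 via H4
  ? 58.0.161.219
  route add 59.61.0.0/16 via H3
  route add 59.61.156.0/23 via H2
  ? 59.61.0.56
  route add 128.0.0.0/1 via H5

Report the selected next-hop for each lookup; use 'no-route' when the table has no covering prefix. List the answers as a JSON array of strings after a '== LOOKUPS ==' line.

Trace:
  + 59.61.0.0/16 (H2) depth=16
  + 248.0.0.0/8 (H2) depth=8
  + 240.0.0.0/4 (H5) depth=4
  + 248.0.0.0/8 (H0) depth=8
  + 59.61.156.212/32 (H1) depth=32
  - 59.61.156.212/32 clear@32
  + 248.116.52.0/24 (H4) depth=24
  + 59.61.156.208/28 (H0) depth=28
  - 59.61.0.0/16 clear@16
  + 58.0.0.0/7 (H1) depth=7
  Q 248.116.52.0: descend 111110000111010000110100 ; hops seen [H5,H0,H4] ; pick H4
  Q 240.0.0.0: descend 1111 ; hops seen [H5] ; pick H5
  Q 241.87.28.252: descend 1111 ; hops seen [H5] ; pick H5
  + 248.116.0.0/16 (H4) depth=16
  + 59.61.156.212/32 (H4) depth=32
  Q 59.61.156.210: descend 00111011001111011001110011010 ; hops seen [H1,H0] ; pick H0
  Q 248.3.76.158: descend 111110000 ; hops seen [H5,H0] ; pick H0
  Q 248.116.1.122: descend 111110000111010000 ; hops seen [H5,H0,H4] ; pick H4
  + 248.112.0.0/12 (H0) depth=12
  + 248.116.52.64/26 (H1) depth=26
  + 59.61.156.208/28 (H3) depth=28
  - 248.112.0.0/12 clear@12
  + 248.116.52.96/28 (H4) depth=28
  Q 58.0.161.219: descend 0011101 ; hops seen [H1] ; pick H1
  + 59.61.0.0/16 (H3) depth=16
  + 59.61.156.0/23 (H2) depth=23
  Q 59.61.0.56: descend 0011101100111101 ; hops seen [H1,H3] ; pick H3
  + 128.0.0.0/1 (H5) depth=1

== LOOKUPS ==
["H4","H5","H5","H0","H0","H4","H1","H3"]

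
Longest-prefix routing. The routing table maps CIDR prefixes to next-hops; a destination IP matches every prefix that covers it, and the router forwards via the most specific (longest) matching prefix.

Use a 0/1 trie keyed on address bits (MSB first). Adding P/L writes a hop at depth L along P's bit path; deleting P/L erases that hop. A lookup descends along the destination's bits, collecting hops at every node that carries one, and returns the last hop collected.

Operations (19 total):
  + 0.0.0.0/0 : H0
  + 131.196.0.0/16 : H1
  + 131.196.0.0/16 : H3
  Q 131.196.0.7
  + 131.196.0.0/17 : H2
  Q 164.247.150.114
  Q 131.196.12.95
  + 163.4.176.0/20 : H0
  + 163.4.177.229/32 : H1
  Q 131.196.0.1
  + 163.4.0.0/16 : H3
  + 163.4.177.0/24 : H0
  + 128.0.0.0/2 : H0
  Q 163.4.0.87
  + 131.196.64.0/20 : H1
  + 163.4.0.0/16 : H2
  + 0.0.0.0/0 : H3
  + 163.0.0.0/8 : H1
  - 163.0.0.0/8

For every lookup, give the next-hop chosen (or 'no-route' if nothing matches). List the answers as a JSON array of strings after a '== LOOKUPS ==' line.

Process each operation:
  add 0.0.0.0/0 -> H0 at depth 0
  add 131.196.0.0/16 -> H1 at depth 16
  add 131.196.0.0/16 -> H3 at depth 16
  ? 131.196.0.7  path d0:H0→d1:-→d2:-→d3:-→d4:-→d5:-→d6:-→d7:-→d8:-→d9:-→d10:-→d11:-→d12:-→d13:-→d14:-→d15:-→d16:H3  best=H3
  add 131.196.0.0/17 -> H2 at depth 17
  ? 164.247.150.114  path d0:H0→d1:-→d2:-  best=H0
  ? 131.196.12.95  path d0:H0→d1:-→d2:-→d3:-→d4:-→d5:-→d6:-→d7:-→d8:-→d9:-→d10:-→d11:-→d12:-→d13:-→d14:-→d15:-→d16:H3→d17:H2  best=H2
  add 163.4.176.0/20 -> H0 at depth 20
  add 163.4.177.229/32 -> H1 at depth 32
  ? 131.196.0.1  path d0:H0→d1:-→d2:-→d3:-→d4:-→d5:-→d6:-→d7:-→d8:-→d9:-→d10:-→d11:-→d12:-→d13:-→d14:-→d15:-→d16:H3→d17:H2  best=H2
  add 163.4.0.0/16 -> H3 at depth 16
  add 163.4.177.0/24 -> H0 at depth 24
  add 128.0.0.0/2 -> H0 at depth 2
  ? 163.4.0.87  path d0:H0→d1:-→d2:H0→d3:-→d4:-→d5:-→d6:-→d7:-→d8:-→d9:-→d10:-→d11:-→d12:-→d13:-→d14:-→d15:-→d16:H3  best=H3
  add 131.196.64.0/20 -> H1 at depth 20
  add 163.4.0.0/16 -> H2 at depth 16
  add 0.0.0.0/0 -> H3 at depth 0
  add 163.0.0.0/8 -> H1 at depth 8
  - 163.0.0.0/8 clear@8

== LOOKUPS ==
["H3","H0","H2","H2","H3"]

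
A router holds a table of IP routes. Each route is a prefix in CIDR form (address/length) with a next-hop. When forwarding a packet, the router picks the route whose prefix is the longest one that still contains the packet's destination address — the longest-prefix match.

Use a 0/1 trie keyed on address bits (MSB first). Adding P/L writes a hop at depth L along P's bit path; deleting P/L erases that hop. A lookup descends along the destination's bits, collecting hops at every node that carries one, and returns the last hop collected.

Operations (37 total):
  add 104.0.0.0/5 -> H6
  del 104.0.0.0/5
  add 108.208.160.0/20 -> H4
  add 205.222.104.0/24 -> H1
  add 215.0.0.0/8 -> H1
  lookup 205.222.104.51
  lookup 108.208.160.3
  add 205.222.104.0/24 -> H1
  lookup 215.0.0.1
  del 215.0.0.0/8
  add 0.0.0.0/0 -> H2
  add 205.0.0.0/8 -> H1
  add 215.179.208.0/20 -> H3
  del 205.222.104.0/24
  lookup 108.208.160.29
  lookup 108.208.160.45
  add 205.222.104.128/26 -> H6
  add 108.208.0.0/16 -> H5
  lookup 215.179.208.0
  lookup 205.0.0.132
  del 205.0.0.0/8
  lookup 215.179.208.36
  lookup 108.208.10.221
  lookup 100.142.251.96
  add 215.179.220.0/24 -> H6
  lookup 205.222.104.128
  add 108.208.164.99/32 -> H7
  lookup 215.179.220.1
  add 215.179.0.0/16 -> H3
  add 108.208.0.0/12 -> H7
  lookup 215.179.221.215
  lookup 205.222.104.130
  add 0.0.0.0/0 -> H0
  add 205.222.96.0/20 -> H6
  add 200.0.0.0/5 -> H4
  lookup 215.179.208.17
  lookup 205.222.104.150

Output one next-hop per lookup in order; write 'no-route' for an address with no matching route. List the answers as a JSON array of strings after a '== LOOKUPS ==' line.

Process each operation:
  add 104.0.0.0/5 -> H6 at depth 5
  - 104.0.0.0/5 clear@5
  add 108.208.160.0/20 -> H4 at depth 20
  add 205.222.104.0/24 -> H1 at depth 24
  add 215.0.0.0/8 -> H1 at depth 8
  ? 205.222.104.51  path d0:-→d1:-→d2:-→d3:-→d4:-→d5:-→d6:-→d7:-→d8:-→d9:-→d10:-→d11:-→d12:-→d13:-→d14:-→d15:-→d16:-→d17:-→d18:-→d19:-→d20:-→d21:-→d22:-→d23:-→d24:H1  best=H1
  ? 108.208.160.3  path d0:-→d1:-→d2:-→d3:-→d4:-→d5:-→d6:-→d7:-→d8:-→d9:-→d10:-→d11:-→d12:-→d13:-→d14:-→d15:-→d16:-→d17:-→d18:-→d19:-→d20:H4  best=H4
  add 205.222.104.0/24 -> H1 at depth 24
  ? 215.0.0.1  path d0:-→d1:-→d2:-→d3:-→d4:-→d5:-→d6:-→d7:-→d8:H1  best=H1
  - 215.0.0.0/8 clear@8
  add 0.0.0.0/0 -> H2 at depth 0
  add 205.0.0.0/8 -> H1 at depth 8
  add 215.179.208.0/20 -> H3 at depth 20
  - 205.222.104.0/24 clear@24
  ? 108.208.160.29  path d0:H2→d1:-→d2:-→d3:-→d4:-→d5:-→d6:-→d7:-→d8:-→d9:-→d10:-→d11:-→d12:-→d13:-→d14:-→d15:-→d16:-→d17:-→d18:-→d19:-→d20:H4  best=H4
  ? 108.208.160.45  path d0:H2→d1:-→d2:-→d3:-→d4:-→d5:-→d6:-→d7:-→d8:-→d9:-→d10:-→d11:-→d12:-→d13:-→d14:-→d15:-→d16:-→d17:-→d18:-→d19:-→d20:H4  best=H4
  add 205.222.104.128/26 -> H6 at depth 26
  add 108.208.0.0/16 -> H5 at depth 16
  ? 215.179.208.0  path d0:H2→d1:-→d2:-→d3:-→d4:-→d5:-→d6:-→d7:-→d8:-→d9:-→d10:-→d11:-→d12:-→d13:-→d14:-→d15:-→d16:-→d17:-→d18:-→d19:-→d20:H3  best=H3
  ? 205.0.0.132  path d0:H2→d1:-→d2:-→d3:-→d4:-→d5:-→d6:-→d7:-→d8:H1  best=H1
  - 205.0.0.0/8 clear@8
  ? 215.179.208.36  path d0:H2→d1:-→d2:-→d3:-→d4:-→d5:-→d6:-→d7:-→d8:-→d9:-→d10:-→d11:-→d12:-→d13:-→d14:-→d15:-→d16:-→d17:-→d18:-→d19:-→d20:H3  best=H3
  ? 108.208.10.221  path d0:H2→d1:-→d2:-→d3:-→d4:-→d5:-→d6:-→d7:-→d8:-→d9:-→d10:-→d11:-→d12:-→d13:-→d14:-→d15:-→d16:H5  best=H5
  ? 100.142.251.96  path d0:H2→d1:-→d2:-→d3:-→d4:-  best=H2
  add 215.179.220.0/24 -> H6 at depth 24
  ? 205.222.104.128  path d0:H2→d1:-→d2:-→d3:-→d4:-→d5:-→d6:-→d7:-→d8:-→d9:-→d10:-→d11:-→d12:-→d13:-→d14:-→d15:-→d16:-→d17:-→d18:-→d19:-→d20:-→d21:-→d22:-→d23:-→d24:-→d25:-→d26:H6  best=H6
  add 108.208.164.99/32 -> H7 at depth 32
  ? 215.179.220.1  path d0:H2→d1:-→d2:-→d3:-→d4:-→d5:-→d6:-→d7:-→d8:-→d9:-→d10:-→d11:-→d12:-→d13:-→d14:-→d15:-→d16:-→d17:-→d18:-→d19:-→d20:H3→d21:-→d22:-→d23:-→d24:H6  best=H6
  add 215.179.0.0/16 -> H3 at depth 16
  add 108.208.0.0/12 -> H7 at depth 12
  ? 215.179.221.215  path d0:H2→d1:-→d2:-→d3:-→d4:-→d5:-→d6:-→d7:-→d8:-→d9:-→d10:-→d11:-→d12:-→d13:-→d14:-→d15:-→d16:H3→d17:-→d18:-→d19:-→d20:H3→d21:-→d22:-→d23:-  best=H3
  ? 205.222.104.130  path d0:H2→d1:-→d2:-→d3:-→d4:-→d5:-→d6:-→d7:-→d8:-→d9:-→d10:-→d11:-→d12:-→d13:-→d14:-→d15:-→d16:-→d17:-→d18:-→d19:-→d20:-→d21:-→d22:-→d23:-→d24:-→d25:-→d26:H6  best=H6
  add 0.0.0.0/0 -> H0 at depth 0
  add 205.222.96.0/20 -> H6 at depth 20
  add 200.0.0.0/5 -> H4 at depth 5
  ? 215.179.208.17  path d0:H0→d1:-→d2:-→d3:-→d4:-→d5:-→d6:-→d7:-→d8:-→d9:-→d10:-→d11:-→d12:-→d13:-→d14:-→d15:-→d16:H3→d17:-→d18:-→d19:-→d20:H3  best=H3
  ? 205.222.104.150  path d0:H0→d1:-→d2:-→d3:-→d4:-→d5:H4→d6:-→d7:-→d8:-→d9:-→d10:-→d11:-→d12:-→d13:-→d14:-→d15:-→d16:-→d17:-→d18:-→d19:-→d20:H6→d21:-→d22:-→d23:-→d24:-→d25:-→d26:H6  best=H6

== LOOKUPS ==
["H1","H4","H1","H4","H4","H3","H1","H3","H5","H2","H6","H6","H3","H6","H3","H6"]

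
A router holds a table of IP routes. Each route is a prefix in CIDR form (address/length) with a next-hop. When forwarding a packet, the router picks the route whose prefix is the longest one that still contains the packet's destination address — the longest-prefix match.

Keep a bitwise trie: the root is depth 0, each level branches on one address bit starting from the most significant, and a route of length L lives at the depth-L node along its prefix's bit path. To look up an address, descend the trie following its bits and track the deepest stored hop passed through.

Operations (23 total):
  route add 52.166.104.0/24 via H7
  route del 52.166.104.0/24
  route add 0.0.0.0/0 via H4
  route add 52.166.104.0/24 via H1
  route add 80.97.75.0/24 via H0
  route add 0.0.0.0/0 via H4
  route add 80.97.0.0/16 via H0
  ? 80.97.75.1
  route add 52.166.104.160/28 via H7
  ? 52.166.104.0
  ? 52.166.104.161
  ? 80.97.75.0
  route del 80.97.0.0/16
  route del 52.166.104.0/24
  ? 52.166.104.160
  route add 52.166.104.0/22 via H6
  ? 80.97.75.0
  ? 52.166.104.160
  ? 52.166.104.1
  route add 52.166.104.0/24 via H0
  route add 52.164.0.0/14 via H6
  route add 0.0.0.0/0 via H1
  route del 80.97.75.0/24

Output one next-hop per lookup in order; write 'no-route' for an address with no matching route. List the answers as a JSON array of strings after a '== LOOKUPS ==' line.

Process each operation:
  add 52.166.104.0/24 -> H7 at depth 24
  del 52.166.104.0/24 (clear depth 24)
  add 0.0.0.0/0 -> H4 at depth 0
  add 52.166.104.0/24 -> H1 at depth 24
  add 80.97.75.0/24 -> H0 at depth 24
  add 0.0.0.0/0 -> H4 at depth 0
  add 80.97.0.0/16 -> H0 at depth 16
  lookup 80.97.75.1: bits 010100000110000101001011 walk d0:H4→d1:-→d2:-→d3:-→d4:-→d5:-→d6:-→d7:-→d8:-→d9:-→d10:-→d11:-→d12:-→d13:-→d14:-→d15:-→d16:H0→d17:-→d18:-→d19:-→d20:-→d21:-→d22:-→d23:-→d24:H0 -> H0
  add 52.166.104.160/28 -> H7 at depth 28
  lookup 52.166.104.0: bits 001101001010011001101000 walk d0:H4→d1:-→d2:-→d3:-→d4:-→d5:-→d6:-→d7:-→d8:-→d9:-→d10:-→d11:-→d12:-→d13:-→d14:-→d15:-→d16:-→d17:-→d18:-→d19:-→d20:-→d21:-→d22:-→d23:-→d24:H1 -> H1
  lookup 52.166.104.161: bits 0011010010100110011010001010 walk d0:H4→d1:-→d2:-→d3:-→d4:-→d5:-→d6:-→d7:-→d8:-→d9:-→d10:-→d11:-→d12:-→d13:-→d14:-→d15:-→d16:-→d17:-→d18:-→d19:-→d20:-→d21:-→d22:-→d23:-→d24:H1→d25:-→d26:-→d27:-→d28:H7 -> H7
  lookup 80.97.75.0: bits 010100000110000101001011 walk d0:H4→d1:-→d2:-→d3:-→d4:-→d5:-→d6:-→d7:-→d8:-→d9:-→d10:-→d11:-→d12:-→d13:-→d14:-→d15:-→d16:H0→d17:-→d18:-→d19:-→d20:-→d21:-→d22:-→d23:-→d24:H0 -> H0
  del 80.97.0.0/16 (clear depth 16)
  del 52.166.104.0/24 (clear depth 24)
  lookup 52.166.104.160: bits 0011010010100110011010001010 walk d0:H4→d1:-→d2:-→d3:-→d4:-→d5:-→d6:-→d7:-→d8:-→d9:-→d10:-→d11:-→d12:-→d13:-→d14:-→d15:-→d16:-→d17:-→d18:-→d19:-→d20:-→d21:-→d22:-→d23:-→d24:-→d25:-→d26:-→d27:-→d28:H7 -> H7
  add 52.166.104.0/22 -> H6 at depth 22
  lookup 80.97.75.0: bits 010100000110000101001011 walk d0:H4→d1:-→d2:-→d3:-→d4:-→d5:-→d6:-→d7:-→d8:-→d9:-→d10:-→d11:-→d12:-→d13:-→d14:-→d15:-→d16:-→d17:-→d18:-→d19:-→d20:-→d21:-→d22:-→d23:-→d24:H0 -> H0
  lookup 52.166.104.160: bits 0011010010100110011010001010 walk d0:H4→d1:-→d2:-→d3:-→d4:-→d5:-→d6:-→d7:-→d8:-→d9:-→d10:-→d11:-→d12:-→d13:-→d14:-→d15:-→d16:-→d17:-→d18:-→d19:-→d20:-→d21:-→d22:H6→d23:-→d24:-→d25:-→d26:-→d27:-→d28:H7 -> H7
  lookup 52.166.104.1: bits 001101001010011001101000 walk d0:H4→d1:-→d2:-→d3:-→d4:-→d5:-→d6:-→d7:-→d8:-→d9:-→d10:-→d11:-→d12:-→d13:-→d14:-→d15:-→d16:-→d17:-→d18:-→d19:-→d20:-→d21:-→d22:H6→d23:-→d24:- -> H6
  add 52.166.104.0/24 -> H0 at depth 24
  add 52.164.0.0/14 -> H6 at depth 14
  add 0.0.0.0/0 -> H1 at depth 0
  del 80.97.75.0/24 (clear depth 24)

== LOOKUPS ==
["H0","H1","H7","H0","H7","H0","H7","H6"]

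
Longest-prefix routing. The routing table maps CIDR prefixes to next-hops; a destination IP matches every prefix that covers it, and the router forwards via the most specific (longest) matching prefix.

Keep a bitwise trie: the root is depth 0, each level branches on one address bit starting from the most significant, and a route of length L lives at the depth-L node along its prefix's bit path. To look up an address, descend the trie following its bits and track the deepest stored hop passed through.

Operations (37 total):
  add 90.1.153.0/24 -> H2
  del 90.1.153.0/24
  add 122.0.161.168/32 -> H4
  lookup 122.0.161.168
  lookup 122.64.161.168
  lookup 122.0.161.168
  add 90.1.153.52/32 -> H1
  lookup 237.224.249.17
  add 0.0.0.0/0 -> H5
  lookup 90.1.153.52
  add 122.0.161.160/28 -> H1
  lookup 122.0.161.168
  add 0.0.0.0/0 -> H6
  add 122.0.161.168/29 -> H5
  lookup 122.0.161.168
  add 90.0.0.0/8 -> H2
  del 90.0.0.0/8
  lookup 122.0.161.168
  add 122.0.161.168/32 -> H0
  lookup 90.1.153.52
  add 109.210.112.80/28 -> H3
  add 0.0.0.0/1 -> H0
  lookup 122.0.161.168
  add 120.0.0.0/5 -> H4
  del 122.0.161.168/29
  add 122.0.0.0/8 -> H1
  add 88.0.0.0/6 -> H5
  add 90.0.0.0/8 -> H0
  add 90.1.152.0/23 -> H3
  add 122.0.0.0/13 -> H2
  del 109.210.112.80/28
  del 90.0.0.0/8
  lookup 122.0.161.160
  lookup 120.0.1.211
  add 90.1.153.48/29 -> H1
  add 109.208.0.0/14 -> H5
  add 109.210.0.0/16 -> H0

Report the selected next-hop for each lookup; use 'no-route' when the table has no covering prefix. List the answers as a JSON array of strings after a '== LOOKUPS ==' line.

Apply in order:
  + 90.1.153.0/24 (H2) depth=24
  del 90.1.153.0/24 (clear depth 24)
  + 122.0.161.168/32 (H4) depth=32
  ? 122.0.161.168  path d0:-→d1:-→d2:-→d3:-→d4:-→d5:-→d6:-→d7:-→d8:-→d9:-→d10:-→d11:-→d12:-→d13:-→d14:-→d15:-→d16:-→d17:-→d18:-→d19:-→d20:-→d21:-→d22:-→d23:-→d24:-→d25:-→d26:-→d27:-→d28:-→d29:-→d30:-→d31:-→d32:H4  best=H4
  ? 122.64.161.168  path d0:-→d1:-→d2:-→d3:-→d4:-→d5:-→d6:-→d7:-→d8:-→d9:-  best=no-route
  ? 122.0.161.168  path d0:-→d1:-→d2:-→d3:-→d4:-→d5:-→d6:-→d7:-→d8:-→d9:-→d10:-→d11:-→d12:-→d13:-→d14:-→d15:-→d16:-→d17:-→d18:-→d19:-→d20:-→d21:-→d22:-→d23:-→d24:-→d25:-→d26:-→d27:-→d28:-→d29:-→d30:-→d31:-→d32:H4  best=H4
  + 90.1.153.52/32 (H1) depth=32
  ? 237.224.249.17  path d0:-  best=no-route
  + 0.0.0.0/0 (H5) depth=0
  ? 90.1.153.52  path d0:H5→d1:-→d2:-→d3:-→d4:-→d5:-→d6:-→d7:-→d8:-→d9:-→d10:-→d11:-→d12:-→d13:-→d14:-→d15:-→d16:-→d17:-→d18:-→d19:-→d20:-→d21:-→d22:-→d23:-→d24:-→d25:-→d26:-→d27:-→d28:-→d29:-→d30:-→d31:-→d32:H1  best=H1
  + 122.0.161.160/28 (H1) depth=28
  ? 122.0.161.168  path d0:H5→d1:-→d2:-→d3:-→d4:-→d5:-→d6:-→d7:-→d8:-→d9:-→d10:-→d11:-→d12:-→d13:-→d14:-→d15:-→d16:-→d17:-→d18:-→d19:-→d20:-→d21:-→d22:-→d23:-→d24:-→d25:-→d26:-→d27:-→d28:H1→d29:-→d30:-→d31:-→d32:H4  best=H4
  + 0.0.0.0/0 (H6) depth=0
  + 122.0.161.168/29 (H5) depth=29
  ? 122.0.161.168  path d0:H6→d1:-→d2:-→d3:-→d4:-→d5:-→d6:-→d7:-→d8:-→d9:-→d10:-→d11:-→d12:-→d13:-→d14:-→d15:-→d16:-→d17:-→d18:-→d19:-→d20:-→d21:-→d22:-→d23:-→d24:-→d25:-→d26:-→d27:-→d28:H1→d29:H5→d30:-→d31:-→d32:H4  best=H4
  + 90.0.0.0/8 (H2) depth=8
  del 90.0.0.0/8 (clear depth 8)
  ? 122.0.161.168  path d0:H6→d1:-→d2:-→d3:-→d4:-→d5:-→d6:-→d7:-→d8:-→d9:-→d10:-→d11:-→d12:-→d13:-→d14:-→d15:-→d16:-→d17:-→d18:-→d19:-→d20:-→d21:-→d22:-→d23:-→d24:-→d25:-→d26:-→d27:-→d28:H1→d29:H5→d30:-→d31:-→d32:H4  best=H4
  + 122.0.161.168/32 (H0) depth=32
  ? 90.1.153.52  path d0:H6→d1:-→d2:-→d3:-→d4:-→d5:-→d6:-→d7:-→d8:-→d9:-→d10:-→d11:-→d12:-→d13:-→d14:-→d15:-→d16:-→d17:-→d18:-→d19:-→d20:-→d21:-→d22:-→d23:-→d24:-→d25:-→d26:-→d27:-→d28:-→d29:-→d30:-→d31:-→d32:H1  best=H1
  + 109.210.112.80/28 (H3) depth=28
  + 0.0.0.0/1 (H0) depth=1
  ? 122.0.161.168  path d0:H6→d1:H0→d2:-→d3:-→d4:-→d5:-→d6:-→d7:-→d8:-→d9:-→d10:-→d11:-→d12:-→d13:-→d14:-→d15:-→d16:-→d17:-→d18:-→d19:-→d20:-→d21:-→d22:-→d23:-→d24:-→d25:-→d26:-→d27:-→d28:H1→d29:H5→d30:-→d31:-→d32:H0  best=H0
  + 120.0.0.0/5 (H4) depth=5
  del 122.0.161.168/29 (clear depth 29)
  + 122.0.0.0/8 (H1) depth=8
  + 88.0.0.0/6 (H5) depth=6
  + 90.0.0.0/8 (H0) depth=8
  + 90.1.152.0/23 (H3) depth=23
  + 122.0.0.0/13 (H2) depth=13
  del 109.210.112.80/28 (clear depth 28)
  del 90.0.0.0/8 (clear depth 8)
  ? 122.0.161.160  path d0:H6→d1:H0→d2:-→d3:-→d4:-→d5:H4→d6:-→d7:-→d8:H1→d9:-→d10:-→d11:-→d12:-→d13:H2→d14:-→d15:-→d16:-→d17:-→d18:-→d19:-→d20:-→d21:-→d22:-→d23:-→d24:-→d25:-→d26:-→d27:-→d28:H1  best=H1
  ? 120.0.1.211  path d0:H6→d1:H0→d2:-→d3:-→d4:-→d5:H4→d6:-  best=H4
  + 90.1.153.48/29 (H1) depth=29
  + 109.208.0.0/14 (H5) depth=14
  + 109.210.0.0/16 (H0) depth=16

== LOOKUPS ==
["H4","no-route","H4","no-route","H1","H4","H4","H4","H1","H0","H1","H4"]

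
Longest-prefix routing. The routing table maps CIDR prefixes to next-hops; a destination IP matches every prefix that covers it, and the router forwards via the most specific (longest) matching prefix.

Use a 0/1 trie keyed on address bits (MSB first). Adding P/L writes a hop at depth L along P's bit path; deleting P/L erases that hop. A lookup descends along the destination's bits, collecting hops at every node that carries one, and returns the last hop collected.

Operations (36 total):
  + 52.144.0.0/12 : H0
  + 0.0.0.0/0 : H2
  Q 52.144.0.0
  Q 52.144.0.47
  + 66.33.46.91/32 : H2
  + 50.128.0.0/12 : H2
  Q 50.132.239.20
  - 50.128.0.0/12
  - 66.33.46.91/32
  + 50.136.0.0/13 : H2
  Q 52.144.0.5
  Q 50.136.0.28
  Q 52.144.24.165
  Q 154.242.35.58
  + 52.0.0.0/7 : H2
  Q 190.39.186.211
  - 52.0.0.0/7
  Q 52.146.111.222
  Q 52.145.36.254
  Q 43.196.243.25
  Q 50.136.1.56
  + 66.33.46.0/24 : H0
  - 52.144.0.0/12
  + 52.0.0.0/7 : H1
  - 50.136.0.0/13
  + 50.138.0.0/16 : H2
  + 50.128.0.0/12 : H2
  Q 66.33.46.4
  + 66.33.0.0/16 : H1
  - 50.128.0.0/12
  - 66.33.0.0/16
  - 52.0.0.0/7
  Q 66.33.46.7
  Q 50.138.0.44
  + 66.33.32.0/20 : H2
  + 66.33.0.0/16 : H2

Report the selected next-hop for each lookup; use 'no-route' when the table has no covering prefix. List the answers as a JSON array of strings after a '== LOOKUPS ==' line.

Trace:
  + 52.144.0.0/12 (H0) depth=12
  + 0.0.0.0/0 (H2) depth=0
  Q 52.144.0.0: descend 001101001001 ; hops seen [H2,H0] ; pick H0
  Q 52.144.0.47: descend 001101001001 ; hops seen [H2,H0] ; pick H0
  + 66.33.46.91/32 (H2) depth=32
  + 50.128.0.0/12 (H2) depth=12
  Q 50.132.239.20: descend 001100101000 ; hops seen [H2,H2] ; pick H2
  del 50.128.0.0/12 (clear depth 12)
  del 66.33.46.91/32 (clear depth 32)
  + 50.136.0.0/13 (H2) depth=13
  Q 52.144.0.5: descend 001101001001 ; hops seen [H2,H0] ; pick H0
  Q 50.136.0.28: descend 0011001010001 ; hops seen [H2,H2] ; pick H2
  Q 52.144.24.165: descend 001101001001 ; hops seen [H2,H0] ; pick H0
  Q 154.242.35.58: descend ε ; hops seen [H2] ; pick H2
  + 52.0.0.0/7 (H2) depth=7
  Q 190.39.186.211: descend ε ; hops seen [H2] ; pick H2
  del 52.0.0.0/7 (clear depth 7)
  Q 52.146.111.222: descend 001101001001 ; hops seen [H2,H0] ; pick H0
  Q 52.145.36.254: descend 001101001001 ; hops seen [H2,H0] ; pick H0
  Q 43.196.243.25: descend 001 ; hops seen [H2] ; pick H2
  Q 50.136.1.56: descend 0011001010001 ; hops seen [H2,H2] ; pick H2
  + 66.33.46.0/24 (H0) depth=24
  del 52.144.0.0/12 (clear depth 12)
  + 52.0.0.0/7 (H1) depth=7
  del 50.136.0.0/13 (clear depth 13)
  + 50.138.0.0/16 (H2) depth=16
  + 50.128.0.0/12 (H2) depth=12
  Q 66.33.46.4: descend 0100001000100001001011100 ; hops seen [H2,H0] ; pick H0
  + 66.33.0.0/16 (H1) depth=16
  del 50.128.0.0/12 (clear depth 12)
  del 66.33.0.0/16 (clear depth 16)
  del 52.0.0.0/7 (clear depth 7)
  Q 66.33.46.7: descend 0100001000100001001011100 ; hops seen [H2,H0] ; pick H0
  Q 50.138.0.44: descend 0011001010001010 ; hops seen [H2,H2] ; pick H2
  + 66.33.32.0/20 (H2) depth=20
  + 66.33.0.0/16 (H2) depth=16

== LOOKUPS ==
["H0","H0","H2","H0","H2","H0","H2","H2","H0","H0","H2","H2","H0","H0","H2"]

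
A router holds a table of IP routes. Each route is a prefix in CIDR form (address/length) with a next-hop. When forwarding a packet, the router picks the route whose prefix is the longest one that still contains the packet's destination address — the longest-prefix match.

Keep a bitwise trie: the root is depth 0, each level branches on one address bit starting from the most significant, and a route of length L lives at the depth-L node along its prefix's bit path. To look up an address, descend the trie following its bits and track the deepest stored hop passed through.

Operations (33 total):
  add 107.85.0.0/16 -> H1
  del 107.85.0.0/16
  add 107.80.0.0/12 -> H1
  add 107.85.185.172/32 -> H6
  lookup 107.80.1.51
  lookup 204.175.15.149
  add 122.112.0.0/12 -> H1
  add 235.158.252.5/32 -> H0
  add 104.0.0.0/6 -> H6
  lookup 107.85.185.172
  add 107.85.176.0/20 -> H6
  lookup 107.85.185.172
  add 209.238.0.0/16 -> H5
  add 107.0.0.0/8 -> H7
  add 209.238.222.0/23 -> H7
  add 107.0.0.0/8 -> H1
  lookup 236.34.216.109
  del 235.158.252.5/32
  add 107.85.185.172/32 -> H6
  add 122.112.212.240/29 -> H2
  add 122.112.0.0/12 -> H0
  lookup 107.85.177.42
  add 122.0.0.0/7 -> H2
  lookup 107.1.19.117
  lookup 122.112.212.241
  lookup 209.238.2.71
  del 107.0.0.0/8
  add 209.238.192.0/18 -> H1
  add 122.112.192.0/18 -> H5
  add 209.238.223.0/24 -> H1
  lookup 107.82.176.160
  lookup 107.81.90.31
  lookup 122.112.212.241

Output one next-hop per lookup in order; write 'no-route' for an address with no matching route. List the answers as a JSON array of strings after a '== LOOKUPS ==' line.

Apply in order:
  add 107.85.0.0/16 -> H1 at depth 16
  - 107.85.0.0/16 clear@16
  add 107.80.0.0/12 -> H1 at depth 12
  add 107.85.185.172/32 -> H6 at depth 32
  Q 107.80.1.51: descend 0110101101010 ; hops seen [H1] ; pick H1
  Q 204.175.15.149: descend ε ; hops seen [∅] ; pick no-route
  add 122.112.0.0/12 -> H1 at depth 12
  add 235.158.252.5/32 -> H0 at depth 32
  add 104.0.0.0/6 -> H6 at depth 6
  Q 107.85.185.172: descend 01101011010101011011100110101100 ; hops seen [H6,H1,H6] ; pick H6
  add 107.85.176.0/20 -> H6 at depth 20
  Q 107.85.185.172: descend 01101011010101011011100110101100 ; hops seen [H6,H1,H6,H6] ; pick H6
  add 209.238.0.0/16 -> H5 at depth 16
  add 107.0.0.0/8 -> H7 at depth 8
  add 209.238.222.0/23 -> H7 at depth 23
  add 107.0.0.0/8 -> H1 at depth 8
  Q 236.34.216.109: descend 11101 ; hops seen [∅] ; pick no-route
  - 235.158.252.5/32 clear@32
  add 107.85.185.172/32 -> H6 at depth 32
  add 122.112.212.240/29 -> H2 at depth 29
  add 122.112.0.0/12 -> H0 at depth 12
  Q 107.85.177.42: descend 01101011010101011011 ; hops seen [H6,H1,H1,H6] ; pick H6
  add 122.0.0.0/7 -> H2 at depth 7
  Q 107.1.19.117: descend 011010110 ; hops seen [H6,H1] ; pick H1
  Q 122.112.212.241: descend 01111010011100001101010011110 ; hops seen [H2,H0,H2] ; pick H2
  Q 209.238.2.71: descend 1101000111101110 ; hops seen [H5] ; pick H5
  - 107.0.0.0/8 clear@8
  add 209.238.192.0/18 -> H1 at depth 18
  add 122.112.192.0/18 -> H5 at depth 18
  add 209.238.223.0/24 -> H1 at depth 24
  Q 107.82.176.160: descend 0110101101010 ; hops seen [H6,H1] ; pick H1
  Q 107.81.90.31: descend 0110101101010 ; hops seen [H6,H1] ; pick H1
  Q 122.112.212.241: descend 01111010011100001101010011110 ; hops seen [H2,H0,H5,H2] ; pick H2

== LOOKUPS ==
["H1","no-route","H6","H6","no-route","H6","H1","H2","H5","H1","H1","H2"]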